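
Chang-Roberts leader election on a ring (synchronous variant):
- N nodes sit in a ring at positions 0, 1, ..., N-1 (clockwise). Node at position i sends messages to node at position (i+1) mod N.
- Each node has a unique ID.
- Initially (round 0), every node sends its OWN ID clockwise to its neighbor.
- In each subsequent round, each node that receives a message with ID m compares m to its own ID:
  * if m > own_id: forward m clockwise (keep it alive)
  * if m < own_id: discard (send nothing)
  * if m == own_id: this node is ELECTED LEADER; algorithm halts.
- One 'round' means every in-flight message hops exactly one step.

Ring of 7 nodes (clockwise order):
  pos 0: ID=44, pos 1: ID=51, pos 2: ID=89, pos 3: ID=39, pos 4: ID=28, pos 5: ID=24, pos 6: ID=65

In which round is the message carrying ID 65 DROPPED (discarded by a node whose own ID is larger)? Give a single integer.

Answer: 3

Derivation:
Round 1: pos1(id51) recv 44: drop; pos2(id89) recv 51: drop; pos3(id39) recv 89: fwd; pos4(id28) recv 39: fwd; pos5(id24) recv 28: fwd; pos6(id65) recv 24: drop; pos0(id44) recv 65: fwd
Round 2: pos4(id28) recv 89: fwd; pos5(id24) recv 39: fwd; pos6(id65) recv 28: drop; pos1(id51) recv 65: fwd
Round 3: pos5(id24) recv 89: fwd; pos6(id65) recv 39: drop; pos2(id89) recv 65: drop
Round 4: pos6(id65) recv 89: fwd
Round 5: pos0(id44) recv 89: fwd
Round 6: pos1(id51) recv 89: fwd
Round 7: pos2(id89) recv 89: ELECTED
Message ID 65 originates at pos 6; dropped at pos 2 in round 3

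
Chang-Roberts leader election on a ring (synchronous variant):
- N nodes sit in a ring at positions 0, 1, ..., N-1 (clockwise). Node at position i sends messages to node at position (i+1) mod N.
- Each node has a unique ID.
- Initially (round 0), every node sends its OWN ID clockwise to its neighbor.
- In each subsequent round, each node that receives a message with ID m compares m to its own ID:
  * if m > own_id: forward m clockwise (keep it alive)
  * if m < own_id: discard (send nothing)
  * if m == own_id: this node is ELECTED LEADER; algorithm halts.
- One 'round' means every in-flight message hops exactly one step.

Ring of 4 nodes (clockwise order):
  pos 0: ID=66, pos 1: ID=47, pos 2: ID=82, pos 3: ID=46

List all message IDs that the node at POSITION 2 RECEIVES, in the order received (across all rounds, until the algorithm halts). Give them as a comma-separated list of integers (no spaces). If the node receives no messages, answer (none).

Round 1: pos1(id47) recv 66: fwd; pos2(id82) recv 47: drop; pos3(id46) recv 82: fwd; pos0(id66) recv 46: drop
Round 2: pos2(id82) recv 66: drop; pos0(id66) recv 82: fwd
Round 3: pos1(id47) recv 82: fwd
Round 4: pos2(id82) recv 82: ELECTED

Answer: 47,66,82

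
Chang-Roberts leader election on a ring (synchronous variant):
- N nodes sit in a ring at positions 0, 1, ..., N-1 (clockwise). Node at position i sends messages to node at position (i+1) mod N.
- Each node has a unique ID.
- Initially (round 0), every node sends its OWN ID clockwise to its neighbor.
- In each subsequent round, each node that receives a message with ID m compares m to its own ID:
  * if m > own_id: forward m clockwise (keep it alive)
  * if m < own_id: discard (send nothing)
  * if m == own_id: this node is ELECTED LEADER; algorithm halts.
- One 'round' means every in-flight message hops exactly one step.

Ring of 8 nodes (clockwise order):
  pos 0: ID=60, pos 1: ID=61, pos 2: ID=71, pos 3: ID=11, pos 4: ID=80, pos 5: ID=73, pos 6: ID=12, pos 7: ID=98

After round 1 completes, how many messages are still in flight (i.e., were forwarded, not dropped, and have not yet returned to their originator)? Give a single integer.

Round 1: pos1(id61) recv 60: drop; pos2(id71) recv 61: drop; pos3(id11) recv 71: fwd; pos4(id80) recv 11: drop; pos5(id73) recv 80: fwd; pos6(id12) recv 73: fwd; pos7(id98) recv 12: drop; pos0(id60) recv 98: fwd
After round 1: 4 messages still in flight

Answer: 4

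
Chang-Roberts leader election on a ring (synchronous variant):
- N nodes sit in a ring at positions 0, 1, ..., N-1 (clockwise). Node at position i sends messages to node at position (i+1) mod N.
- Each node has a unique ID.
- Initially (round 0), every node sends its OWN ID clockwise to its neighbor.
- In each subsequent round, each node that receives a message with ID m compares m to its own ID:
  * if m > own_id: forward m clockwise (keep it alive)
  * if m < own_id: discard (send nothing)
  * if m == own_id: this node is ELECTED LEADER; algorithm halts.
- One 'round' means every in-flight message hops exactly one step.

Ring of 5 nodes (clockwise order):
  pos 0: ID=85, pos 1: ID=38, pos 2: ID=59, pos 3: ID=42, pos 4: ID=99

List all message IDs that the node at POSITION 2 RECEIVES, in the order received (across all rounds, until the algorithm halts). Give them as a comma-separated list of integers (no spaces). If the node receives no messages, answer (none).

Answer: 38,85,99

Derivation:
Round 1: pos1(id38) recv 85: fwd; pos2(id59) recv 38: drop; pos3(id42) recv 59: fwd; pos4(id99) recv 42: drop; pos0(id85) recv 99: fwd
Round 2: pos2(id59) recv 85: fwd; pos4(id99) recv 59: drop; pos1(id38) recv 99: fwd
Round 3: pos3(id42) recv 85: fwd; pos2(id59) recv 99: fwd
Round 4: pos4(id99) recv 85: drop; pos3(id42) recv 99: fwd
Round 5: pos4(id99) recv 99: ELECTED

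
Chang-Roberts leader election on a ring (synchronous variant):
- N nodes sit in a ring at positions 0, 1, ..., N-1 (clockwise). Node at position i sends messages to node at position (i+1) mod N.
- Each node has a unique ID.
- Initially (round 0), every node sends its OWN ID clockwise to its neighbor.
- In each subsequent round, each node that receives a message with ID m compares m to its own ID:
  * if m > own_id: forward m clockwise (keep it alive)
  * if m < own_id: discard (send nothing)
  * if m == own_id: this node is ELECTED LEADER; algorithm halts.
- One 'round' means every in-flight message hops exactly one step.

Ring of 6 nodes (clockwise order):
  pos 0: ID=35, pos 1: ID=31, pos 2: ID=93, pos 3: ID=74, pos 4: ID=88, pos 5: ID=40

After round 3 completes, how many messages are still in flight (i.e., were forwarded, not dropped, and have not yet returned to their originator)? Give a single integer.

Answer: 2

Derivation:
Round 1: pos1(id31) recv 35: fwd; pos2(id93) recv 31: drop; pos3(id74) recv 93: fwd; pos4(id88) recv 74: drop; pos5(id40) recv 88: fwd; pos0(id35) recv 40: fwd
Round 2: pos2(id93) recv 35: drop; pos4(id88) recv 93: fwd; pos0(id35) recv 88: fwd; pos1(id31) recv 40: fwd
Round 3: pos5(id40) recv 93: fwd; pos1(id31) recv 88: fwd; pos2(id93) recv 40: drop
After round 3: 2 messages still in flight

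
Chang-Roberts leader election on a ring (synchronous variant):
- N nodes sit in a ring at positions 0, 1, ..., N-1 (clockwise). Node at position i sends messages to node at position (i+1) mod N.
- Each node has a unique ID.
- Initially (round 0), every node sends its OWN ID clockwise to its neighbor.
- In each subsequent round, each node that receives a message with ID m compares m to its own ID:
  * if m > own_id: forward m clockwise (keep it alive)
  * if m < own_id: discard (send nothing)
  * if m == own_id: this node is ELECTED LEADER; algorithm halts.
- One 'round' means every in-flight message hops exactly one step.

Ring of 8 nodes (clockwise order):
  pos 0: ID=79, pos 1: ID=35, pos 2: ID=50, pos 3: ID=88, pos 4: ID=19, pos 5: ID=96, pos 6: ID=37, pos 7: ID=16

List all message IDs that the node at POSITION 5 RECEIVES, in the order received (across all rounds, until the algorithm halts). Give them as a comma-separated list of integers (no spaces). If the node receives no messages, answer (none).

Answer: 19,88,96

Derivation:
Round 1: pos1(id35) recv 79: fwd; pos2(id50) recv 35: drop; pos3(id88) recv 50: drop; pos4(id19) recv 88: fwd; pos5(id96) recv 19: drop; pos6(id37) recv 96: fwd; pos7(id16) recv 37: fwd; pos0(id79) recv 16: drop
Round 2: pos2(id50) recv 79: fwd; pos5(id96) recv 88: drop; pos7(id16) recv 96: fwd; pos0(id79) recv 37: drop
Round 3: pos3(id88) recv 79: drop; pos0(id79) recv 96: fwd
Round 4: pos1(id35) recv 96: fwd
Round 5: pos2(id50) recv 96: fwd
Round 6: pos3(id88) recv 96: fwd
Round 7: pos4(id19) recv 96: fwd
Round 8: pos5(id96) recv 96: ELECTED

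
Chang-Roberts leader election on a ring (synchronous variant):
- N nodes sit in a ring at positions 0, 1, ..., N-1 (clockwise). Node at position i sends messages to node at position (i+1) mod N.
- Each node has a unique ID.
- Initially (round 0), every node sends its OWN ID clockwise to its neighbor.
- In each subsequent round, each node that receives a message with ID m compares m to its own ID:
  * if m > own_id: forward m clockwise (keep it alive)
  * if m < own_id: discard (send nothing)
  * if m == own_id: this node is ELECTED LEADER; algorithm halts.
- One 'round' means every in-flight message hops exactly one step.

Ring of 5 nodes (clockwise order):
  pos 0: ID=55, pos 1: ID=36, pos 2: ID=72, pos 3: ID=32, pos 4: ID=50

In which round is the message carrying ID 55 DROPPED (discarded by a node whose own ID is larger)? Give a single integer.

Round 1: pos1(id36) recv 55: fwd; pos2(id72) recv 36: drop; pos3(id32) recv 72: fwd; pos4(id50) recv 32: drop; pos0(id55) recv 50: drop
Round 2: pos2(id72) recv 55: drop; pos4(id50) recv 72: fwd
Round 3: pos0(id55) recv 72: fwd
Round 4: pos1(id36) recv 72: fwd
Round 5: pos2(id72) recv 72: ELECTED
Message ID 55 originates at pos 0; dropped at pos 2 in round 2

Answer: 2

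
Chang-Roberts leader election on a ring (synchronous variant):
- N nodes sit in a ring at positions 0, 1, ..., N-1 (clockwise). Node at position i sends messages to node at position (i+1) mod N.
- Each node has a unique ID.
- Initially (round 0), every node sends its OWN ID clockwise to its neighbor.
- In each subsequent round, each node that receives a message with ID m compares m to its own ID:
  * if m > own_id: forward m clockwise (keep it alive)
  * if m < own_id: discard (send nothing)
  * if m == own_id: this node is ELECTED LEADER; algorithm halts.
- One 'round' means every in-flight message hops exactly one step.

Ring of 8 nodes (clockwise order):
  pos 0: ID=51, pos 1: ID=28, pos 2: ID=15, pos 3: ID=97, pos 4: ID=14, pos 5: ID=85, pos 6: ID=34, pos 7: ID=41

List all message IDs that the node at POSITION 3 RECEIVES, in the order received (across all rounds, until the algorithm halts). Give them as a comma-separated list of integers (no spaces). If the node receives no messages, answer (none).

Round 1: pos1(id28) recv 51: fwd; pos2(id15) recv 28: fwd; pos3(id97) recv 15: drop; pos4(id14) recv 97: fwd; pos5(id85) recv 14: drop; pos6(id34) recv 85: fwd; pos7(id41) recv 34: drop; pos0(id51) recv 41: drop
Round 2: pos2(id15) recv 51: fwd; pos3(id97) recv 28: drop; pos5(id85) recv 97: fwd; pos7(id41) recv 85: fwd
Round 3: pos3(id97) recv 51: drop; pos6(id34) recv 97: fwd; pos0(id51) recv 85: fwd
Round 4: pos7(id41) recv 97: fwd; pos1(id28) recv 85: fwd
Round 5: pos0(id51) recv 97: fwd; pos2(id15) recv 85: fwd
Round 6: pos1(id28) recv 97: fwd; pos3(id97) recv 85: drop
Round 7: pos2(id15) recv 97: fwd
Round 8: pos3(id97) recv 97: ELECTED

Answer: 15,28,51,85,97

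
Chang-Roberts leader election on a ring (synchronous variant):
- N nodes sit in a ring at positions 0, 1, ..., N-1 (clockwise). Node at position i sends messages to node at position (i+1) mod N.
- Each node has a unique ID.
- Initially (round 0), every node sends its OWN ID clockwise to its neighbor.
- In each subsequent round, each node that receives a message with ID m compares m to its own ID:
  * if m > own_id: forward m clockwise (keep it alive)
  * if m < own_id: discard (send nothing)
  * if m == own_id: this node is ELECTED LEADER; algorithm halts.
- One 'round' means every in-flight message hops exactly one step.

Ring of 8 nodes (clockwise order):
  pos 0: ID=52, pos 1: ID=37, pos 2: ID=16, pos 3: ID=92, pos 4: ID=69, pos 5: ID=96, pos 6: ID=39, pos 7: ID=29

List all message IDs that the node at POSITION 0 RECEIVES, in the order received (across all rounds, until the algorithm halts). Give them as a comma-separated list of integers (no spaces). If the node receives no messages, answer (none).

Answer: 29,39,96

Derivation:
Round 1: pos1(id37) recv 52: fwd; pos2(id16) recv 37: fwd; pos3(id92) recv 16: drop; pos4(id69) recv 92: fwd; pos5(id96) recv 69: drop; pos6(id39) recv 96: fwd; pos7(id29) recv 39: fwd; pos0(id52) recv 29: drop
Round 2: pos2(id16) recv 52: fwd; pos3(id92) recv 37: drop; pos5(id96) recv 92: drop; pos7(id29) recv 96: fwd; pos0(id52) recv 39: drop
Round 3: pos3(id92) recv 52: drop; pos0(id52) recv 96: fwd
Round 4: pos1(id37) recv 96: fwd
Round 5: pos2(id16) recv 96: fwd
Round 6: pos3(id92) recv 96: fwd
Round 7: pos4(id69) recv 96: fwd
Round 8: pos5(id96) recv 96: ELECTED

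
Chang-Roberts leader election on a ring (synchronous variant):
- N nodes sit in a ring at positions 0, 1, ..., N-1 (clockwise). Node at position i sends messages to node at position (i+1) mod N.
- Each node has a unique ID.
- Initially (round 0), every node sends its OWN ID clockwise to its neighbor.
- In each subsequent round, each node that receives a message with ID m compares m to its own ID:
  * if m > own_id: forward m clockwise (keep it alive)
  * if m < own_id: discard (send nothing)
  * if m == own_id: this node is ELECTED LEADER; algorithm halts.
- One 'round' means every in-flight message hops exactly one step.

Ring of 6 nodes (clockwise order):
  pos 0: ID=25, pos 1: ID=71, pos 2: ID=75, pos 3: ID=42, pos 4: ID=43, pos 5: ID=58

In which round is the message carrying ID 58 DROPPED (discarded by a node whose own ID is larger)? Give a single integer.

Answer: 2

Derivation:
Round 1: pos1(id71) recv 25: drop; pos2(id75) recv 71: drop; pos3(id42) recv 75: fwd; pos4(id43) recv 42: drop; pos5(id58) recv 43: drop; pos0(id25) recv 58: fwd
Round 2: pos4(id43) recv 75: fwd; pos1(id71) recv 58: drop
Round 3: pos5(id58) recv 75: fwd
Round 4: pos0(id25) recv 75: fwd
Round 5: pos1(id71) recv 75: fwd
Round 6: pos2(id75) recv 75: ELECTED
Message ID 58 originates at pos 5; dropped at pos 1 in round 2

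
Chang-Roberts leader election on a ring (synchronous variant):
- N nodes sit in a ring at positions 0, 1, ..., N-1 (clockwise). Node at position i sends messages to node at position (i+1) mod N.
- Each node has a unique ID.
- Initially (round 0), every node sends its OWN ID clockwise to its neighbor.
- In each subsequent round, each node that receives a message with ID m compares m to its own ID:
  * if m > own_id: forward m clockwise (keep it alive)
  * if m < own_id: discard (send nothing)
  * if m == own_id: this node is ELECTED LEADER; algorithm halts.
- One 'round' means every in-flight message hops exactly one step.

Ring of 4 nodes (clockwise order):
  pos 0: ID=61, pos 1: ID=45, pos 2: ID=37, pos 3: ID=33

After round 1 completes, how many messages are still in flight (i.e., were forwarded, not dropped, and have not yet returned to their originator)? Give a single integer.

Answer: 3

Derivation:
Round 1: pos1(id45) recv 61: fwd; pos2(id37) recv 45: fwd; pos3(id33) recv 37: fwd; pos0(id61) recv 33: drop
After round 1: 3 messages still in flight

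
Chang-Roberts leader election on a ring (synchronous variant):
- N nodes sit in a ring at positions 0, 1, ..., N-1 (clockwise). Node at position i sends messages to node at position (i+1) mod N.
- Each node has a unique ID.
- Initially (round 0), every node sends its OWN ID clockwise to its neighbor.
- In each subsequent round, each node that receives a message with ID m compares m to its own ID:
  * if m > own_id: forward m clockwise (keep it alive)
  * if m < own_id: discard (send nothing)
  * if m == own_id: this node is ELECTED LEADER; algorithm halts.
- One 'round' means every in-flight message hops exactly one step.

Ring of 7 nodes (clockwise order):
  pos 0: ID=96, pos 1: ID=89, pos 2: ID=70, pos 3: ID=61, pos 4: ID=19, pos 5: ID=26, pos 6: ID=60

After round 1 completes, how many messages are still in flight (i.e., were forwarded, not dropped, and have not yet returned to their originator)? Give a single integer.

Round 1: pos1(id89) recv 96: fwd; pos2(id70) recv 89: fwd; pos3(id61) recv 70: fwd; pos4(id19) recv 61: fwd; pos5(id26) recv 19: drop; pos6(id60) recv 26: drop; pos0(id96) recv 60: drop
After round 1: 4 messages still in flight

Answer: 4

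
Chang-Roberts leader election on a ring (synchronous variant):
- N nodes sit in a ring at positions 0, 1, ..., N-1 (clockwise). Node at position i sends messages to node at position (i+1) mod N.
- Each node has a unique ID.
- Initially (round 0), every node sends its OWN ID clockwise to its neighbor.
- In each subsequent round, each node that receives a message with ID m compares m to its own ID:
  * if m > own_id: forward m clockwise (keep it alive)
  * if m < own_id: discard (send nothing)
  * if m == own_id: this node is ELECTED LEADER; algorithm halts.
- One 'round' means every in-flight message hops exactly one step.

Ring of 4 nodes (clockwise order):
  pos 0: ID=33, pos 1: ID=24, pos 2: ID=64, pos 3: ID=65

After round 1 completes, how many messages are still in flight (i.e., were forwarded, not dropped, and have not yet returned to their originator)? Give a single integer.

Round 1: pos1(id24) recv 33: fwd; pos2(id64) recv 24: drop; pos3(id65) recv 64: drop; pos0(id33) recv 65: fwd
After round 1: 2 messages still in flight

Answer: 2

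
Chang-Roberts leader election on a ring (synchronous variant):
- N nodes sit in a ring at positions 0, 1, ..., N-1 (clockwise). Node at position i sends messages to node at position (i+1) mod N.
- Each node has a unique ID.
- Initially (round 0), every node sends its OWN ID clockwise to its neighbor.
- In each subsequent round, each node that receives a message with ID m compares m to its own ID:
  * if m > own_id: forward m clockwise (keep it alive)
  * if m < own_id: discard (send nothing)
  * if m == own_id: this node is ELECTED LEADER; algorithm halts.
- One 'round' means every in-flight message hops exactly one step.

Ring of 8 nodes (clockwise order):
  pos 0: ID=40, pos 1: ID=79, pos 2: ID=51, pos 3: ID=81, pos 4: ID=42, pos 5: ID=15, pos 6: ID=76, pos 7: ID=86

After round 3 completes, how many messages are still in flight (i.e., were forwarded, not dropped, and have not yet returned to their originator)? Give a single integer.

Answer: 2

Derivation:
Round 1: pos1(id79) recv 40: drop; pos2(id51) recv 79: fwd; pos3(id81) recv 51: drop; pos4(id42) recv 81: fwd; pos5(id15) recv 42: fwd; pos6(id76) recv 15: drop; pos7(id86) recv 76: drop; pos0(id40) recv 86: fwd
Round 2: pos3(id81) recv 79: drop; pos5(id15) recv 81: fwd; pos6(id76) recv 42: drop; pos1(id79) recv 86: fwd
Round 3: pos6(id76) recv 81: fwd; pos2(id51) recv 86: fwd
After round 3: 2 messages still in flight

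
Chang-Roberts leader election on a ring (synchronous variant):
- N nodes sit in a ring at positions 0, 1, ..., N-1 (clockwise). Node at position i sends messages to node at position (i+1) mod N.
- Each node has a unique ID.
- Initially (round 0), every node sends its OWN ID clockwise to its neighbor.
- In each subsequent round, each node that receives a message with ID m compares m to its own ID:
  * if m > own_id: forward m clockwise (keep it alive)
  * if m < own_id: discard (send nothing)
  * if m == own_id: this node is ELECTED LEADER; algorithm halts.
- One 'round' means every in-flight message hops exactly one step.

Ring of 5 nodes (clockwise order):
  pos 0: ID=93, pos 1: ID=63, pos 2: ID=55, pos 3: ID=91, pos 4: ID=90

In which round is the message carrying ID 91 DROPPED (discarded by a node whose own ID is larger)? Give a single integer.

Answer: 2

Derivation:
Round 1: pos1(id63) recv 93: fwd; pos2(id55) recv 63: fwd; pos3(id91) recv 55: drop; pos4(id90) recv 91: fwd; pos0(id93) recv 90: drop
Round 2: pos2(id55) recv 93: fwd; pos3(id91) recv 63: drop; pos0(id93) recv 91: drop
Round 3: pos3(id91) recv 93: fwd
Round 4: pos4(id90) recv 93: fwd
Round 5: pos0(id93) recv 93: ELECTED
Message ID 91 originates at pos 3; dropped at pos 0 in round 2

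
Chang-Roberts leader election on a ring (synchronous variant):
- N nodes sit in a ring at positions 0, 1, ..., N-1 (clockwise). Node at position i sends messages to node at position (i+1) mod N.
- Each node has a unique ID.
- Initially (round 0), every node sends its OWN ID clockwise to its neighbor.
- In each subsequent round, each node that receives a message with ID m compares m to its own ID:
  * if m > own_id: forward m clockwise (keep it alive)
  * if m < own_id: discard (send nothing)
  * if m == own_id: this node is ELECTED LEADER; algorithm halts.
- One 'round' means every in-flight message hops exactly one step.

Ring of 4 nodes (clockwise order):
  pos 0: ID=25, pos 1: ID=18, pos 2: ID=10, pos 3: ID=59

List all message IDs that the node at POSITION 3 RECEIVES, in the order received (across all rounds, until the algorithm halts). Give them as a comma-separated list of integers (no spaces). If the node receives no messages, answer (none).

Answer: 10,18,25,59

Derivation:
Round 1: pos1(id18) recv 25: fwd; pos2(id10) recv 18: fwd; pos3(id59) recv 10: drop; pos0(id25) recv 59: fwd
Round 2: pos2(id10) recv 25: fwd; pos3(id59) recv 18: drop; pos1(id18) recv 59: fwd
Round 3: pos3(id59) recv 25: drop; pos2(id10) recv 59: fwd
Round 4: pos3(id59) recv 59: ELECTED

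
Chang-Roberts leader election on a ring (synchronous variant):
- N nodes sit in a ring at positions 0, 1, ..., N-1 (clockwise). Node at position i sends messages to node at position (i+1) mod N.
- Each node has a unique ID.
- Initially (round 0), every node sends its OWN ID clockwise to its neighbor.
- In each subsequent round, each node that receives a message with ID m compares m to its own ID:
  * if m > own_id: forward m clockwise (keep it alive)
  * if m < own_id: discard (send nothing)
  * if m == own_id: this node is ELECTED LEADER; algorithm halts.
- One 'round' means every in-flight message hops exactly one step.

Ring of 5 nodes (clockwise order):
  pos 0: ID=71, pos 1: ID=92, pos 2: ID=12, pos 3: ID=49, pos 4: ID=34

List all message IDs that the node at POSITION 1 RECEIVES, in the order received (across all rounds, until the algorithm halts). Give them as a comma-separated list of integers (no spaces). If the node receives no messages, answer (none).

Round 1: pos1(id92) recv 71: drop; pos2(id12) recv 92: fwd; pos3(id49) recv 12: drop; pos4(id34) recv 49: fwd; pos0(id71) recv 34: drop
Round 2: pos3(id49) recv 92: fwd; pos0(id71) recv 49: drop
Round 3: pos4(id34) recv 92: fwd
Round 4: pos0(id71) recv 92: fwd
Round 5: pos1(id92) recv 92: ELECTED

Answer: 71,92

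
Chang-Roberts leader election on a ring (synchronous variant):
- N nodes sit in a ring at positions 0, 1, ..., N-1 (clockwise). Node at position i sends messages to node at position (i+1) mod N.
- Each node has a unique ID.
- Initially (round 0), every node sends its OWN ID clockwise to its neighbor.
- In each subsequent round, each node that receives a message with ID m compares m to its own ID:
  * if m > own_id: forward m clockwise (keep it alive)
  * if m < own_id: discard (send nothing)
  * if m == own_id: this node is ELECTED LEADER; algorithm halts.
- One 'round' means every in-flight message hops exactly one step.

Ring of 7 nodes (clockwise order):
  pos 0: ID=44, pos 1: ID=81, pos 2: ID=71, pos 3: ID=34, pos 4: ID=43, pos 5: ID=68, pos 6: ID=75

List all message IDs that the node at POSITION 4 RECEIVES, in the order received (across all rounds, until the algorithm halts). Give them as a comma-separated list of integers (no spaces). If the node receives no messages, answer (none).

Round 1: pos1(id81) recv 44: drop; pos2(id71) recv 81: fwd; pos3(id34) recv 71: fwd; pos4(id43) recv 34: drop; pos5(id68) recv 43: drop; pos6(id75) recv 68: drop; pos0(id44) recv 75: fwd
Round 2: pos3(id34) recv 81: fwd; pos4(id43) recv 71: fwd; pos1(id81) recv 75: drop
Round 3: pos4(id43) recv 81: fwd; pos5(id68) recv 71: fwd
Round 4: pos5(id68) recv 81: fwd; pos6(id75) recv 71: drop
Round 5: pos6(id75) recv 81: fwd
Round 6: pos0(id44) recv 81: fwd
Round 7: pos1(id81) recv 81: ELECTED

Answer: 34,71,81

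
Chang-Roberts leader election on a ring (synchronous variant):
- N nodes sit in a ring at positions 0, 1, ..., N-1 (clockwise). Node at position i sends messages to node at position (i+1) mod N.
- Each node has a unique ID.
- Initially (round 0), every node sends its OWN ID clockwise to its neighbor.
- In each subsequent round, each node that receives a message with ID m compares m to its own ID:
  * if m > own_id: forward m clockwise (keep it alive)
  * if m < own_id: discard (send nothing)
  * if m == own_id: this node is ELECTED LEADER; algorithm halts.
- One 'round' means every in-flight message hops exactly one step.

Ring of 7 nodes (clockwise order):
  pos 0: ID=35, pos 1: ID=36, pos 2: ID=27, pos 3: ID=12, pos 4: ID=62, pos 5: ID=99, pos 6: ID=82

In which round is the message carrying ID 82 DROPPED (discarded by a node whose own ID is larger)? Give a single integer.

Answer: 6

Derivation:
Round 1: pos1(id36) recv 35: drop; pos2(id27) recv 36: fwd; pos3(id12) recv 27: fwd; pos4(id62) recv 12: drop; pos5(id99) recv 62: drop; pos6(id82) recv 99: fwd; pos0(id35) recv 82: fwd
Round 2: pos3(id12) recv 36: fwd; pos4(id62) recv 27: drop; pos0(id35) recv 99: fwd; pos1(id36) recv 82: fwd
Round 3: pos4(id62) recv 36: drop; pos1(id36) recv 99: fwd; pos2(id27) recv 82: fwd
Round 4: pos2(id27) recv 99: fwd; pos3(id12) recv 82: fwd
Round 5: pos3(id12) recv 99: fwd; pos4(id62) recv 82: fwd
Round 6: pos4(id62) recv 99: fwd; pos5(id99) recv 82: drop
Round 7: pos5(id99) recv 99: ELECTED
Message ID 82 originates at pos 6; dropped at pos 5 in round 6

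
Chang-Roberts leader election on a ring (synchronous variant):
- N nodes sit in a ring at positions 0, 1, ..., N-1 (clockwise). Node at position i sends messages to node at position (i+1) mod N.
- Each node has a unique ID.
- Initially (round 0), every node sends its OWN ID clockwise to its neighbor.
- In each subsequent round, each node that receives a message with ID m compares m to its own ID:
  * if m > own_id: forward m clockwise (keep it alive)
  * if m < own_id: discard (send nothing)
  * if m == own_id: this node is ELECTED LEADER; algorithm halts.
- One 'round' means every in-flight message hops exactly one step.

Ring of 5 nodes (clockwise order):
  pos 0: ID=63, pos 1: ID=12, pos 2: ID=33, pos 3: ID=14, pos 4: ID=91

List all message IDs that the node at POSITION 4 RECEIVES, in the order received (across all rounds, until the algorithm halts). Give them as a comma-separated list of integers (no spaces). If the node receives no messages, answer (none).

Answer: 14,33,63,91

Derivation:
Round 1: pos1(id12) recv 63: fwd; pos2(id33) recv 12: drop; pos3(id14) recv 33: fwd; pos4(id91) recv 14: drop; pos0(id63) recv 91: fwd
Round 2: pos2(id33) recv 63: fwd; pos4(id91) recv 33: drop; pos1(id12) recv 91: fwd
Round 3: pos3(id14) recv 63: fwd; pos2(id33) recv 91: fwd
Round 4: pos4(id91) recv 63: drop; pos3(id14) recv 91: fwd
Round 5: pos4(id91) recv 91: ELECTED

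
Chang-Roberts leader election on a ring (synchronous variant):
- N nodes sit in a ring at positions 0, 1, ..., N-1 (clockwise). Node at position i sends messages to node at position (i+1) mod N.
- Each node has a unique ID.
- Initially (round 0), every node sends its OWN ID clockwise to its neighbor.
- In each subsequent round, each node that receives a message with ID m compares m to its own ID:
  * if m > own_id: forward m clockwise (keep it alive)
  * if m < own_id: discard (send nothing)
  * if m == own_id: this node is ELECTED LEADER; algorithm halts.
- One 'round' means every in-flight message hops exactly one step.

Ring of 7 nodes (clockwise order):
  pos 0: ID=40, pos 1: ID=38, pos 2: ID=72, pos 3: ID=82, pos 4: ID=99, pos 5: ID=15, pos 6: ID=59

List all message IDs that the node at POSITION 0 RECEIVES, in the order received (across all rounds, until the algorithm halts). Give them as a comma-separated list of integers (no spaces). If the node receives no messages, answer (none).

Round 1: pos1(id38) recv 40: fwd; pos2(id72) recv 38: drop; pos3(id82) recv 72: drop; pos4(id99) recv 82: drop; pos5(id15) recv 99: fwd; pos6(id59) recv 15: drop; pos0(id40) recv 59: fwd
Round 2: pos2(id72) recv 40: drop; pos6(id59) recv 99: fwd; pos1(id38) recv 59: fwd
Round 3: pos0(id40) recv 99: fwd; pos2(id72) recv 59: drop
Round 4: pos1(id38) recv 99: fwd
Round 5: pos2(id72) recv 99: fwd
Round 6: pos3(id82) recv 99: fwd
Round 7: pos4(id99) recv 99: ELECTED

Answer: 59,99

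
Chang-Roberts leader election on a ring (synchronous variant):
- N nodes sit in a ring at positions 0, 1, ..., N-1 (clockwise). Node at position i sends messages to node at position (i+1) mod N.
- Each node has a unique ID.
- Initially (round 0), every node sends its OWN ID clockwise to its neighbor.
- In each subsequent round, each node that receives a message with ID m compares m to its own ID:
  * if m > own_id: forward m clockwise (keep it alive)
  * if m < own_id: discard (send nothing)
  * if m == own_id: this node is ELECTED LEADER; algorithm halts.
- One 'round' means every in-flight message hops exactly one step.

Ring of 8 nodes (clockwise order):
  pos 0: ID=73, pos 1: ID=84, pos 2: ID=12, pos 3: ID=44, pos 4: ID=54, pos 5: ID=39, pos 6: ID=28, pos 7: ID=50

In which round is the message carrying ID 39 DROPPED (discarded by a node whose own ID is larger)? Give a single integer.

Round 1: pos1(id84) recv 73: drop; pos2(id12) recv 84: fwd; pos3(id44) recv 12: drop; pos4(id54) recv 44: drop; pos5(id39) recv 54: fwd; pos6(id28) recv 39: fwd; pos7(id50) recv 28: drop; pos0(id73) recv 50: drop
Round 2: pos3(id44) recv 84: fwd; pos6(id28) recv 54: fwd; pos7(id50) recv 39: drop
Round 3: pos4(id54) recv 84: fwd; pos7(id50) recv 54: fwd
Round 4: pos5(id39) recv 84: fwd; pos0(id73) recv 54: drop
Round 5: pos6(id28) recv 84: fwd
Round 6: pos7(id50) recv 84: fwd
Round 7: pos0(id73) recv 84: fwd
Round 8: pos1(id84) recv 84: ELECTED
Message ID 39 originates at pos 5; dropped at pos 7 in round 2

Answer: 2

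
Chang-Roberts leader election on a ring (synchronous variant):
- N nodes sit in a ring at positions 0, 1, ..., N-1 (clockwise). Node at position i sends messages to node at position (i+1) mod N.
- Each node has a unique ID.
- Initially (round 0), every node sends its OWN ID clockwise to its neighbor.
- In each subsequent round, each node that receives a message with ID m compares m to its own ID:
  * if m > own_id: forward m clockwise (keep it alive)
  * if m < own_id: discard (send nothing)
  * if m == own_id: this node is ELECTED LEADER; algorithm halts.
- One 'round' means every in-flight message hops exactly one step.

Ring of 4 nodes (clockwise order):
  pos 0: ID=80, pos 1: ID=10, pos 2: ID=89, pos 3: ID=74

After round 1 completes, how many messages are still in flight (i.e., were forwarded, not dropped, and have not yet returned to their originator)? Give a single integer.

Answer: 2

Derivation:
Round 1: pos1(id10) recv 80: fwd; pos2(id89) recv 10: drop; pos3(id74) recv 89: fwd; pos0(id80) recv 74: drop
After round 1: 2 messages still in flight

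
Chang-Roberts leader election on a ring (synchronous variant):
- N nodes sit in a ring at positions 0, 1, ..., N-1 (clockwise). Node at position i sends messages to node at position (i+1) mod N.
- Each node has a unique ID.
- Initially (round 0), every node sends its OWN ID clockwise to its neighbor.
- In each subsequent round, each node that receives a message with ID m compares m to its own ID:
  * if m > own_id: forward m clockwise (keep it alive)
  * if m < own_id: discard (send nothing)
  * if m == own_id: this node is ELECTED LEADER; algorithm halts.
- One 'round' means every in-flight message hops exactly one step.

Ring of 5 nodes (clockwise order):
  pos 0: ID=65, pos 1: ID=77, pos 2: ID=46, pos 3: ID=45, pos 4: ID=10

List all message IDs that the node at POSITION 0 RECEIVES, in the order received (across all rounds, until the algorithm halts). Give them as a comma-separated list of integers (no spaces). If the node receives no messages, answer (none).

Round 1: pos1(id77) recv 65: drop; pos2(id46) recv 77: fwd; pos3(id45) recv 46: fwd; pos4(id10) recv 45: fwd; pos0(id65) recv 10: drop
Round 2: pos3(id45) recv 77: fwd; pos4(id10) recv 46: fwd; pos0(id65) recv 45: drop
Round 3: pos4(id10) recv 77: fwd; pos0(id65) recv 46: drop
Round 4: pos0(id65) recv 77: fwd
Round 5: pos1(id77) recv 77: ELECTED

Answer: 10,45,46,77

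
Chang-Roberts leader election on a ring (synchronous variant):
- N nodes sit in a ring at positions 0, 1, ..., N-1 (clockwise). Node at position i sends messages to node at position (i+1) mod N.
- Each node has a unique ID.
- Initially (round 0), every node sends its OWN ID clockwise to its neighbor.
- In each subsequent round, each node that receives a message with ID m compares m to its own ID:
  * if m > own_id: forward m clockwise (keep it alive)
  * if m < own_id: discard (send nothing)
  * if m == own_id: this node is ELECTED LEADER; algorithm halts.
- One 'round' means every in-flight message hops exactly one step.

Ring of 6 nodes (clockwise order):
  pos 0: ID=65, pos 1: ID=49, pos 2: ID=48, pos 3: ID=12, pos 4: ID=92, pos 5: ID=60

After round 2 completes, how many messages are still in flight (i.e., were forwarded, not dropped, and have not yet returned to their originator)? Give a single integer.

Round 1: pos1(id49) recv 65: fwd; pos2(id48) recv 49: fwd; pos3(id12) recv 48: fwd; pos4(id92) recv 12: drop; pos5(id60) recv 92: fwd; pos0(id65) recv 60: drop
Round 2: pos2(id48) recv 65: fwd; pos3(id12) recv 49: fwd; pos4(id92) recv 48: drop; pos0(id65) recv 92: fwd
After round 2: 3 messages still in flight

Answer: 3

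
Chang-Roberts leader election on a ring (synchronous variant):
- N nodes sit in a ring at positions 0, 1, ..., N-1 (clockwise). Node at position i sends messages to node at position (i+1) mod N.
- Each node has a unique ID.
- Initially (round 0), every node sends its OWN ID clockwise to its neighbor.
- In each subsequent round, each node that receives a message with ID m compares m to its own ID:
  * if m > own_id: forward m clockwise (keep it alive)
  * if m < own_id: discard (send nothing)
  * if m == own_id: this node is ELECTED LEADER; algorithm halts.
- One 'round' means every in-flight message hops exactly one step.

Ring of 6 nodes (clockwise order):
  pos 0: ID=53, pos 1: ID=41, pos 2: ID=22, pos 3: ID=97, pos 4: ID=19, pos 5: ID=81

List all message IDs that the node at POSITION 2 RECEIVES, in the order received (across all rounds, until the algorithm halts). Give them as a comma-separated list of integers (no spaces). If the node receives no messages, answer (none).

Answer: 41,53,81,97

Derivation:
Round 1: pos1(id41) recv 53: fwd; pos2(id22) recv 41: fwd; pos3(id97) recv 22: drop; pos4(id19) recv 97: fwd; pos5(id81) recv 19: drop; pos0(id53) recv 81: fwd
Round 2: pos2(id22) recv 53: fwd; pos3(id97) recv 41: drop; pos5(id81) recv 97: fwd; pos1(id41) recv 81: fwd
Round 3: pos3(id97) recv 53: drop; pos0(id53) recv 97: fwd; pos2(id22) recv 81: fwd
Round 4: pos1(id41) recv 97: fwd; pos3(id97) recv 81: drop
Round 5: pos2(id22) recv 97: fwd
Round 6: pos3(id97) recv 97: ELECTED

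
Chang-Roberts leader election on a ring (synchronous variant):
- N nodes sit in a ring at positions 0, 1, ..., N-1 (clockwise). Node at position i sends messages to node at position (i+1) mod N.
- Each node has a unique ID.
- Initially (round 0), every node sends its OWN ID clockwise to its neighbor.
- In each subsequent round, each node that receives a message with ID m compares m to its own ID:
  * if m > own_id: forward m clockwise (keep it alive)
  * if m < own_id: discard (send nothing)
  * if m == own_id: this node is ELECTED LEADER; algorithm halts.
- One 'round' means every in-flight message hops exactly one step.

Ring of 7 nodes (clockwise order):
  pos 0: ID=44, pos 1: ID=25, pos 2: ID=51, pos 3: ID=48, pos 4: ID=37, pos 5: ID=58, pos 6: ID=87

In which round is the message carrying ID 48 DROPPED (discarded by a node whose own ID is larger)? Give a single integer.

Round 1: pos1(id25) recv 44: fwd; pos2(id51) recv 25: drop; pos3(id48) recv 51: fwd; pos4(id37) recv 48: fwd; pos5(id58) recv 37: drop; pos6(id87) recv 58: drop; pos0(id44) recv 87: fwd
Round 2: pos2(id51) recv 44: drop; pos4(id37) recv 51: fwd; pos5(id58) recv 48: drop; pos1(id25) recv 87: fwd
Round 3: pos5(id58) recv 51: drop; pos2(id51) recv 87: fwd
Round 4: pos3(id48) recv 87: fwd
Round 5: pos4(id37) recv 87: fwd
Round 6: pos5(id58) recv 87: fwd
Round 7: pos6(id87) recv 87: ELECTED
Message ID 48 originates at pos 3; dropped at pos 5 in round 2

Answer: 2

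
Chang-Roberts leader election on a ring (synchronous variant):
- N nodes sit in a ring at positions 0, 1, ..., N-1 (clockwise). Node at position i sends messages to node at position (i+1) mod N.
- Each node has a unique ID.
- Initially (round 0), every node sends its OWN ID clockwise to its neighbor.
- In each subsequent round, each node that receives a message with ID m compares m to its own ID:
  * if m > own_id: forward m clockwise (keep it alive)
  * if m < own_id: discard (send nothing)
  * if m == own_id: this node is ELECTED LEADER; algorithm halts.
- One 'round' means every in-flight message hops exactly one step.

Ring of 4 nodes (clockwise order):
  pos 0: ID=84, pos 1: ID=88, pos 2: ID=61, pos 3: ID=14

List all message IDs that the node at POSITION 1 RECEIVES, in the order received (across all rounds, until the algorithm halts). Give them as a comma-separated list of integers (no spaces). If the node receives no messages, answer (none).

Answer: 84,88

Derivation:
Round 1: pos1(id88) recv 84: drop; pos2(id61) recv 88: fwd; pos3(id14) recv 61: fwd; pos0(id84) recv 14: drop
Round 2: pos3(id14) recv 88: fwd; pos0(id84) recv 61: drop
Round 3: pos0(id84) recv 88: fwd
Round 4: pos1(id88) recv 88: ELECTED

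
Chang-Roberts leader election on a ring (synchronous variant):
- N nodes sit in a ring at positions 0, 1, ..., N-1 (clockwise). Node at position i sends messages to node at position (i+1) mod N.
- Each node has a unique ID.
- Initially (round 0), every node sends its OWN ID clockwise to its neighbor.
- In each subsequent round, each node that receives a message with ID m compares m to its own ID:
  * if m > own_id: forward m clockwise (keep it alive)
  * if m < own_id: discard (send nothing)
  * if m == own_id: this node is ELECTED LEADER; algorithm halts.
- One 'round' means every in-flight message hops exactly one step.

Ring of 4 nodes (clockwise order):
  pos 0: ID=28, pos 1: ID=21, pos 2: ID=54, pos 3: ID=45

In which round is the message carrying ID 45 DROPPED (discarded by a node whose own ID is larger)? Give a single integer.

Round 1: pos1(id21) recv 28: fwd; pos2(id54) recv 21: drop; pos3(id45) recv 54: fwd; pos0(id28) recv 45: fwd
Round 2: pos2(id54) recv 28: drop; pos0(id28) recv 54: fwd; pos1(id21) recv 45: fwd
Round 3: pos1(id21) recv 54: fwd; pos2(id54) recv 45: drop
Round 4: pos2(id54) recv 54: ELECTED
Message ID 45 originates at pos 3; dropped at pos 2 in round 3

Answer: 3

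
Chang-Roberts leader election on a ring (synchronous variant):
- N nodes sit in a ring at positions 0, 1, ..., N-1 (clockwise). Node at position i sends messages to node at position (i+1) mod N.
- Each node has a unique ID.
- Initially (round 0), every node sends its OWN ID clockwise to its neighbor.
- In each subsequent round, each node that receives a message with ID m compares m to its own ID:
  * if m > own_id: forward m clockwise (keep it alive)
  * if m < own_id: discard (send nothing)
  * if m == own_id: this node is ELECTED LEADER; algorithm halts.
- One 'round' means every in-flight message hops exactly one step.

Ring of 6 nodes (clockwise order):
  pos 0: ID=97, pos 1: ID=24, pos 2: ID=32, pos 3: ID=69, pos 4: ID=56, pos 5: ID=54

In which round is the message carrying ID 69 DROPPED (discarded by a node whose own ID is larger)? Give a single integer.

Round 1: pos1(id24) recv 97: fwd; pos2(id32) recv 24: drop; pos3(id69) recv 32: drop; pos4(id56) recv 69: fwd; pos5(id54) recv 56: fwd; pos0(id97) recv 54: drop
Round 2: pos2(id32) recv 97: fwd; pos5(id54) recv 69: fwd; pos0(id97) recv 56: drop
Round 3: pos3(id69) recv 97: fwd; pos0(id97) recv 69: drop
Round 4: pos4(id56) recv 97: fwd
Round 5: pos5(id54) recv 97: fwd
Round 6: pos0(id97) recv 97: ELECTED
Message ID 69 originates at pos 3; dropped at pos 0 in round 3

Answer: 3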